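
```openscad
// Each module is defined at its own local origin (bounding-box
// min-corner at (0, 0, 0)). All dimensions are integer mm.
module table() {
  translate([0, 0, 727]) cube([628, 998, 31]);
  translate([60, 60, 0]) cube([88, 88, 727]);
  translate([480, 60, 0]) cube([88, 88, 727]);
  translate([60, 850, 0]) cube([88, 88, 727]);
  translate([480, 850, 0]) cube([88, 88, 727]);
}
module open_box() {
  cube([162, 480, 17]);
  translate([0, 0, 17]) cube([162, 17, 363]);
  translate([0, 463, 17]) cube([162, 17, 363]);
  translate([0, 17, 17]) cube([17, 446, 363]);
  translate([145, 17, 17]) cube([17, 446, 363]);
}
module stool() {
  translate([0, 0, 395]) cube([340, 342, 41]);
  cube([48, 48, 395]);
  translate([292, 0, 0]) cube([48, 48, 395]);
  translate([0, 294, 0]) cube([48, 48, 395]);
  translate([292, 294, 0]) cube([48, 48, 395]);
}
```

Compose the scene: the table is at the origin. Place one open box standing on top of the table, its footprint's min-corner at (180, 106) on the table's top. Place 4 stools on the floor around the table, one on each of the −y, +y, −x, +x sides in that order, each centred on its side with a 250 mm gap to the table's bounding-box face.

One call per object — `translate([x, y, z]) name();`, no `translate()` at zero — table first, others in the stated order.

table();
translate([180, 106, 758]) open_box();
translate([144, -592, 0]) stool();
translate([144, 1248, 0]) stool();
translate([-590, 328, 0]) stool();
translate([878, 328, 0]) stool();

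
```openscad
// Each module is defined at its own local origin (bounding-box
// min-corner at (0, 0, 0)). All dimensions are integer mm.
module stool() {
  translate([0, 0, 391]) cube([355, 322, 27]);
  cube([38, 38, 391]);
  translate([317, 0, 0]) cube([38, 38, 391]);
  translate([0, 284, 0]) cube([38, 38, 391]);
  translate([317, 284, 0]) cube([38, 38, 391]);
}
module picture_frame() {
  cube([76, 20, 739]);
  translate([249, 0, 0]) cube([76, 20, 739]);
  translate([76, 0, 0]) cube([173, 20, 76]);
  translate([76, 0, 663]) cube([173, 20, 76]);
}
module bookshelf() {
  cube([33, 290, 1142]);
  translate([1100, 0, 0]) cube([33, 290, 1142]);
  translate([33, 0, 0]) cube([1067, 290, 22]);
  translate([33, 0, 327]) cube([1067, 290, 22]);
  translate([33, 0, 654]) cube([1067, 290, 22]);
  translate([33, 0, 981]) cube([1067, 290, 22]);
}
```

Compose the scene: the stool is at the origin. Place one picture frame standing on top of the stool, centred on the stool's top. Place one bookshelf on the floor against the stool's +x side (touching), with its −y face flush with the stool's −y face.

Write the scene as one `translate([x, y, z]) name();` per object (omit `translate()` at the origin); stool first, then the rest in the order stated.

stool();
translate([15, 151, 418]) picture_frame();
translate([355, 0, 0]) bookshelf();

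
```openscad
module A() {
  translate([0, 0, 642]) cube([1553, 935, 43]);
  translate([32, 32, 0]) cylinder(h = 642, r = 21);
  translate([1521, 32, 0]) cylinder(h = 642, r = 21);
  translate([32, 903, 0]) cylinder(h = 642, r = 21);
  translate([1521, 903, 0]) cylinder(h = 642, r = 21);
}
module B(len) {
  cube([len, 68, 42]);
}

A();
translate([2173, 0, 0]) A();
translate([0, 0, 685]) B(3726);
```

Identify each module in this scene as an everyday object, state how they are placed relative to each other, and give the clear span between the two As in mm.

Second table starts at x = 2173; first ends at x = 1553; clear span = 2173 − 1553 = 620 mm.

A is a table. B is a beam. A beam spans the tops of two tables. The clear span between the two tables is 620 mm.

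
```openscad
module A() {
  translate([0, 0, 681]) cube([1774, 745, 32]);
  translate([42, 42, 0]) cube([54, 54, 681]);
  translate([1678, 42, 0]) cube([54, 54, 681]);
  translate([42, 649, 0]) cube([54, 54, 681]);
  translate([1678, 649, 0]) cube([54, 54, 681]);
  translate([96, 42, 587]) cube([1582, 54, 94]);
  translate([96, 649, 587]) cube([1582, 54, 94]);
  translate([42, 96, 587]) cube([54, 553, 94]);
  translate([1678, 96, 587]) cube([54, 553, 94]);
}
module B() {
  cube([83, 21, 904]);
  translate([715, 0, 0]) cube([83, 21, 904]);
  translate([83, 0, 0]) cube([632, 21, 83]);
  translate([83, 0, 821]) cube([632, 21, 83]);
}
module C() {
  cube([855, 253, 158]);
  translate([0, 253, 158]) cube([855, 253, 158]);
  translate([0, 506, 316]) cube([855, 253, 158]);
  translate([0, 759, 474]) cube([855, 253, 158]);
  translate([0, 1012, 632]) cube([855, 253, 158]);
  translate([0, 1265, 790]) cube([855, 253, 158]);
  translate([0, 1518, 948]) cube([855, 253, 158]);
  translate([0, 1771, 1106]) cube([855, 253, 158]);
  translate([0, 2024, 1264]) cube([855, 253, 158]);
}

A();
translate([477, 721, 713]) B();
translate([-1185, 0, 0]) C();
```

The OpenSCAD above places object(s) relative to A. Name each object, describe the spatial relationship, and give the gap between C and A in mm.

A is a table. B is a picture frame. C is a staircase. The picture frame is on top of the table. The staircase is on the floor beside the table on its −x side. The gap between the staircase and the table is 330 mm.

The staircase's nearest face is 330 mm from the table's −x face.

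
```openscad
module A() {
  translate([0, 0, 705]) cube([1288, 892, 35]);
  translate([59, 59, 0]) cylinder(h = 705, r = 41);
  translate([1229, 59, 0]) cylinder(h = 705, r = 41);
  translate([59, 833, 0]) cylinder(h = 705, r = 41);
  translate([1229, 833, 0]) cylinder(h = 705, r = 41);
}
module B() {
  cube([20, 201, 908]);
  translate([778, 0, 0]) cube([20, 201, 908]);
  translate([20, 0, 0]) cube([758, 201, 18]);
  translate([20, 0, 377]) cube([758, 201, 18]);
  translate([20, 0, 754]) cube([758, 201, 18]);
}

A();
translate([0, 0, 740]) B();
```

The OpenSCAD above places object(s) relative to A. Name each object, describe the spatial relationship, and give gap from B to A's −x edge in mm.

A is a table. B is a bookshelf. The bookshelf is on top of the table. The gap from the bookshelf to the table's −x edge is 0 mm.

The bookshelf's min-x is at 0; the table's min-x is 0; gap = 0 mm.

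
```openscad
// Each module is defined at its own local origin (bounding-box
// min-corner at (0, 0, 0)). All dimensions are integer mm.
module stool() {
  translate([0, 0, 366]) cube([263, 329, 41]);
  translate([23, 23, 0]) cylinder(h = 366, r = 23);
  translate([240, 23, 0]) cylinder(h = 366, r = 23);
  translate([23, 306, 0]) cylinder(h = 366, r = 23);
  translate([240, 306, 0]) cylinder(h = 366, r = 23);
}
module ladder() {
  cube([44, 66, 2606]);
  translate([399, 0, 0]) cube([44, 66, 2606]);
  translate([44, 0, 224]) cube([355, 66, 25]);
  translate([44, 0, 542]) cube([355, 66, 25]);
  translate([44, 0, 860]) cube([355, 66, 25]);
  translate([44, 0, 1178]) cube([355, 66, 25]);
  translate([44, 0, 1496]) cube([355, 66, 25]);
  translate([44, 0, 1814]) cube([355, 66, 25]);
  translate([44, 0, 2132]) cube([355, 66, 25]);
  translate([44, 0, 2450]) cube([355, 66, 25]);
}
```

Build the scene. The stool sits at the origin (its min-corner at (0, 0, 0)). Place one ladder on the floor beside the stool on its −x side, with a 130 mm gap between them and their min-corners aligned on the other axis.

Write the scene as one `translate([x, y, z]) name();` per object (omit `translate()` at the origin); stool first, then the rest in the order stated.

stool();
translate([-573, 0, 0]) ladder();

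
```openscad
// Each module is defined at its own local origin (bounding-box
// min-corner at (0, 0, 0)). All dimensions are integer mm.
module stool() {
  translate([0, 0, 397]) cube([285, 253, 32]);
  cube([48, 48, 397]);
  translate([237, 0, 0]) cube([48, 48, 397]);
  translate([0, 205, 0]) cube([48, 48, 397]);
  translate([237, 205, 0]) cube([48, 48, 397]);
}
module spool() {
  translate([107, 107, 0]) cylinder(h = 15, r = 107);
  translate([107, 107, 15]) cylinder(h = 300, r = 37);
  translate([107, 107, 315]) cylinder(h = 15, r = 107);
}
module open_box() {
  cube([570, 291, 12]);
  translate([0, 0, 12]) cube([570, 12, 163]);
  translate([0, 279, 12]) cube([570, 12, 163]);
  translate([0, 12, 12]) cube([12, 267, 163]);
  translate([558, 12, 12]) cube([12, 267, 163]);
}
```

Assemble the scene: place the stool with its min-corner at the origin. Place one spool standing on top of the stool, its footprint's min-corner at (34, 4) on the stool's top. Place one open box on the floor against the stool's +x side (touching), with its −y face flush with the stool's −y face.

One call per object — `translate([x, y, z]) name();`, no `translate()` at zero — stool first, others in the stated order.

stool();
translate([34, 4, 429]) spool();
translate([285, 0, 0]) open_box();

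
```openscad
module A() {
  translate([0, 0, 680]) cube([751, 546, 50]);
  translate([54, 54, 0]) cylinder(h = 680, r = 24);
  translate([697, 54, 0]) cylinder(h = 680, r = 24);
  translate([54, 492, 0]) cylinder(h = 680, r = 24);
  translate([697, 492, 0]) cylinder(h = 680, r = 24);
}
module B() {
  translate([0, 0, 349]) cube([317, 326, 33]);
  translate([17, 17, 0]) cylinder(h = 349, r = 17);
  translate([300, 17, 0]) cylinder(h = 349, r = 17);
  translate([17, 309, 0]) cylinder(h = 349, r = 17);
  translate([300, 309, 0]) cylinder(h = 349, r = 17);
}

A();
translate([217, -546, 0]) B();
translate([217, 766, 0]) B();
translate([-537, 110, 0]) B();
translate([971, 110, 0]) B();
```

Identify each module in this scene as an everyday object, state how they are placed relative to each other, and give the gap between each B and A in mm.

A is a table. B is a stool. Four stools sit around the table at the −y, +y, −x, +x sides. The gap between each stool and the table is 220 mm.

Each stool's nearest face is 220 mm from the table's bounding box.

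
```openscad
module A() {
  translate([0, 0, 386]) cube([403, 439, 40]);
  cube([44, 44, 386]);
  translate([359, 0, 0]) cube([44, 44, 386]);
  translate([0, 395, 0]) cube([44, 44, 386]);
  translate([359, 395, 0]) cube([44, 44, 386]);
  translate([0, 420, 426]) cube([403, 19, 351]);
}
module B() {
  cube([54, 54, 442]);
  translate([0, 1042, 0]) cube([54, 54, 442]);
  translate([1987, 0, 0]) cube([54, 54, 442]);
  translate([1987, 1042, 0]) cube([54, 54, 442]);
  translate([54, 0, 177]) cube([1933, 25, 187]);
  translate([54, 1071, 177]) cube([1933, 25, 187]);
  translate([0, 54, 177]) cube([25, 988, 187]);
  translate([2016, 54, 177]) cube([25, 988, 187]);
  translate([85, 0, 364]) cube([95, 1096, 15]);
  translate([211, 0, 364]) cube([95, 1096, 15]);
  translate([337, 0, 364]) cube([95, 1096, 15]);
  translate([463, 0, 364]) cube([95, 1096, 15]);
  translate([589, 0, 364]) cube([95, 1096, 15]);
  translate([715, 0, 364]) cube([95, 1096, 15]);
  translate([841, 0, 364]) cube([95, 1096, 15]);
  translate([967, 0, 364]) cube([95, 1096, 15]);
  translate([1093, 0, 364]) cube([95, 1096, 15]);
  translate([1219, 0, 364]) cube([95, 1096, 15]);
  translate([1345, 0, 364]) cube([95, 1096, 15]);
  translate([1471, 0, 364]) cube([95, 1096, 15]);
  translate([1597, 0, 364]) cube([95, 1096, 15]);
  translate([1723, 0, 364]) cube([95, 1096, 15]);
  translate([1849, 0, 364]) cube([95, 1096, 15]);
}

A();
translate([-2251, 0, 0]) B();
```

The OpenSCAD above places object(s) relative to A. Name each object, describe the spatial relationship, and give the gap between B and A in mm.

A is a chair. B is a bed frame. The bed frame is on the floor beside the chair on its −x side. The gap between the bed frame and the chair is 210 mm.

The bed frame's nearest face is 210 mm from the chair's −x face.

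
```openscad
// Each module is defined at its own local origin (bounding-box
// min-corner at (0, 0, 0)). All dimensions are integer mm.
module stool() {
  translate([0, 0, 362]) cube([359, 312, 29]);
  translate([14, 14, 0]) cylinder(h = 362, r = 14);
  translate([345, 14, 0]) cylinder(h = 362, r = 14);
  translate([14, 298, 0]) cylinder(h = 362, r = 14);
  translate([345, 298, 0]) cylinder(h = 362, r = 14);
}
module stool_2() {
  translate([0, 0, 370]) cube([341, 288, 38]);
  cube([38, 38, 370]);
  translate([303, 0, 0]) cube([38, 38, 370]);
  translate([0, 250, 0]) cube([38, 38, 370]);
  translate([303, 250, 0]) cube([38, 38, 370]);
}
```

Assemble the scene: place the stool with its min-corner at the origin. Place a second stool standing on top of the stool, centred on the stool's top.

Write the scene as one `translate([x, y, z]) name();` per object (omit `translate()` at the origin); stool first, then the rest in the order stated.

stool();
translate([9, 12, 391]) stool_2();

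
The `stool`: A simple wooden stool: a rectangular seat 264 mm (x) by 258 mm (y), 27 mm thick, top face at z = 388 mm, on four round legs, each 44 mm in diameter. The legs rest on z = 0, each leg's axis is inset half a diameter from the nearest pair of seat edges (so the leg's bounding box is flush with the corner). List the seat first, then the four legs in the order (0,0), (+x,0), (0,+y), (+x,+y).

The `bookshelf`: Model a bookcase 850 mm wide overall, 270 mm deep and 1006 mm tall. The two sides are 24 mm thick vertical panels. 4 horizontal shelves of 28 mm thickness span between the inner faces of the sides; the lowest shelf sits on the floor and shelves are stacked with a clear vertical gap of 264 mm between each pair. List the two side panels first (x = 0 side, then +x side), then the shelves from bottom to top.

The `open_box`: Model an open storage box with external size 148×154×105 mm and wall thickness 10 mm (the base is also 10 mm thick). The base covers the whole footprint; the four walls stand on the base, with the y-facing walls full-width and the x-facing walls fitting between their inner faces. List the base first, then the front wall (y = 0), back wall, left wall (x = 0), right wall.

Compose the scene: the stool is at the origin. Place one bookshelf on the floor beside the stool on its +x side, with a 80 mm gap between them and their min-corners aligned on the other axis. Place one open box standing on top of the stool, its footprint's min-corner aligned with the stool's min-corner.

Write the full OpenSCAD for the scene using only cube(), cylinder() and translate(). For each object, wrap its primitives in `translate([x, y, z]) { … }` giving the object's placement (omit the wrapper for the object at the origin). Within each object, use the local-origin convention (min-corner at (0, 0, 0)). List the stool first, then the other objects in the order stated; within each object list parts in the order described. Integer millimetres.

translate([0, 0, 361]) cube([264, 258, 27]);
translate([22, 22, 0]) cylinder(h = 361, r = 22);
translate([242, 22, 0]) cylinder(h = 361, r = 22);
translate([22, 236, 0]) cylinder(h = 361, r = 22);
translate([242, 236, 0]) cylinder(h = 361, r = 22);
translate([344, 0, 0]) {
  cube([24, 270, 1006]);
  translate([826, 0, 0]) cube([24, 270, 1006]);
  translate([24, 0, 0]) cube([802, 270, 28]);
  translate([24, 0, 292]) cube([802, 270, 28]);
  translate([24, 0, 584]) cube([802, 270, 28]);
  translate([24, 0, 876]) cube([802, 270, 28]);
}
translate([0, 0, 388]) {
  cube([148, 154, 10]);
  translate([0, 0, 10]) cube([148, 10, 95]);
  translate([0, 144, 10]) cube([148, 10, 95]);
  translate([0, 10, 10]) cube([10, 134, 95]);
  translate([138, 10, 10]) cube([10, 134, 95]);
}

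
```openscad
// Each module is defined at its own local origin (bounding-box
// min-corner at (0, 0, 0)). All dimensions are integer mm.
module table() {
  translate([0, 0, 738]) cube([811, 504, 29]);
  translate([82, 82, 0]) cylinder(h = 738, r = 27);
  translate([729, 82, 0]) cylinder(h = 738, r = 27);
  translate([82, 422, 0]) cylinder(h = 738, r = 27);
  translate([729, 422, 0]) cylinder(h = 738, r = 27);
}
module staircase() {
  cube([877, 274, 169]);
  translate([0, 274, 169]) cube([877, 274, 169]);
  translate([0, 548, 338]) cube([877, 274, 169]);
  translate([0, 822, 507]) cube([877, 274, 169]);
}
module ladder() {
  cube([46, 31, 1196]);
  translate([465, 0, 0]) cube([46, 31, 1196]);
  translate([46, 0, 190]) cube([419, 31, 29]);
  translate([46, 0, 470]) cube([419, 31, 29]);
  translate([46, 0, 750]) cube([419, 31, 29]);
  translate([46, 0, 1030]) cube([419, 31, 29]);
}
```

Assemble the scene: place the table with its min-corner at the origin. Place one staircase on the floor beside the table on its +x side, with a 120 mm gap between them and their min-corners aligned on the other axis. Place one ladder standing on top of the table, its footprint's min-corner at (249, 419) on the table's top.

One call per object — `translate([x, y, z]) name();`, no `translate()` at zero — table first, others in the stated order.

table();
translate([931, 0, 0]) staircase();
translate([249, 419, 767]) ladder();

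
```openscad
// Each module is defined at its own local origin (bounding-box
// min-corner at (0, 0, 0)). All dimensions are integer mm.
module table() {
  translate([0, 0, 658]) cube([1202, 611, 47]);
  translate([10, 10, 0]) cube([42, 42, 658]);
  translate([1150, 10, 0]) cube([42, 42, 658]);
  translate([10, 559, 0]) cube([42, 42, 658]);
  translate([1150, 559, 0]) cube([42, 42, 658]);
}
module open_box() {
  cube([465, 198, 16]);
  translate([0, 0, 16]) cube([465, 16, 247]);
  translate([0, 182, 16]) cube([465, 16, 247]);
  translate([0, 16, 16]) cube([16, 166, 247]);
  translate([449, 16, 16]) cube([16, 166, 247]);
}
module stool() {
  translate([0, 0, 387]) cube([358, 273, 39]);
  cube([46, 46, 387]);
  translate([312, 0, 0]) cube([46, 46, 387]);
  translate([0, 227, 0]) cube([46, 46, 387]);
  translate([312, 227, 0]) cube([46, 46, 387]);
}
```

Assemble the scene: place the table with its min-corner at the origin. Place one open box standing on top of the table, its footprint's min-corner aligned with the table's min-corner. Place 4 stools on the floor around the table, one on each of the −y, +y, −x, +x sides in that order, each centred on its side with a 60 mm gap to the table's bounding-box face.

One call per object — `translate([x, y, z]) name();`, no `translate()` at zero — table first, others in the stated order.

table();
translate([0, 0, 705]) open_box();
translate([422, -333, 0]) stool();
translate([422, 671, 0]) stool();
translate([-418, 169, 0]) stool();
translate([1262, 169, 0]) stool();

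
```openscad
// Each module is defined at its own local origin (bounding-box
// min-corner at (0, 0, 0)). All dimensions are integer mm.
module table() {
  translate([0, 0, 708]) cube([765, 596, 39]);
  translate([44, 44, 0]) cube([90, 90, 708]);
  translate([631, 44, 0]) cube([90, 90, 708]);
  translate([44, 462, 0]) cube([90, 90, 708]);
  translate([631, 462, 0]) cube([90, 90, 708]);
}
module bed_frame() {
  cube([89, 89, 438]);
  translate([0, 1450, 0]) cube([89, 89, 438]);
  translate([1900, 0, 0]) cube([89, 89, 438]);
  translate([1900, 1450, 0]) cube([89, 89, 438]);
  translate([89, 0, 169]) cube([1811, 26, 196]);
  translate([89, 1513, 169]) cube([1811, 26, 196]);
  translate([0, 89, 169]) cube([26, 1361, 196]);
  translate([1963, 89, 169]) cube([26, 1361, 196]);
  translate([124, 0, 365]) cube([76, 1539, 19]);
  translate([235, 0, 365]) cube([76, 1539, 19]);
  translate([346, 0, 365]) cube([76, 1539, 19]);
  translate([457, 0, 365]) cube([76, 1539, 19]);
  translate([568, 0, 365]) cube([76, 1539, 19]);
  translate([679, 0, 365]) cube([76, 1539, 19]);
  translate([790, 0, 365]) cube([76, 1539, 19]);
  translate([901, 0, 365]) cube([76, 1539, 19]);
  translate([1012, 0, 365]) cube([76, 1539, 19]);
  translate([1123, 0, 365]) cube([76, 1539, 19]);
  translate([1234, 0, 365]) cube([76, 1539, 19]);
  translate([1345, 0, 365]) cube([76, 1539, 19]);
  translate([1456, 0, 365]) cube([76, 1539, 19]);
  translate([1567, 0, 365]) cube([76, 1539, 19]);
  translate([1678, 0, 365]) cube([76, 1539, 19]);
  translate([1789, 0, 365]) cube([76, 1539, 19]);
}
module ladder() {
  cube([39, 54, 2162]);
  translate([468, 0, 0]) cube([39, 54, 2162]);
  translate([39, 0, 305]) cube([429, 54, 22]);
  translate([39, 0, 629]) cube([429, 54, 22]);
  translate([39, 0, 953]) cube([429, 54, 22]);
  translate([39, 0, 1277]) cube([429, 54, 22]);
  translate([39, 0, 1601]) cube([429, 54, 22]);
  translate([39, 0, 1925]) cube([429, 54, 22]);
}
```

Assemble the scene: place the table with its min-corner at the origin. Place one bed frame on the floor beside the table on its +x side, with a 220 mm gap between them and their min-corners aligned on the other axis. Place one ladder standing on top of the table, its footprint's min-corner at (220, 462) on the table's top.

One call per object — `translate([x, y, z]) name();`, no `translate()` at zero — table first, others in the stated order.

table();
translate([985, 0, 0]) bed_frame();
translate([220, 462, 747]) ladder();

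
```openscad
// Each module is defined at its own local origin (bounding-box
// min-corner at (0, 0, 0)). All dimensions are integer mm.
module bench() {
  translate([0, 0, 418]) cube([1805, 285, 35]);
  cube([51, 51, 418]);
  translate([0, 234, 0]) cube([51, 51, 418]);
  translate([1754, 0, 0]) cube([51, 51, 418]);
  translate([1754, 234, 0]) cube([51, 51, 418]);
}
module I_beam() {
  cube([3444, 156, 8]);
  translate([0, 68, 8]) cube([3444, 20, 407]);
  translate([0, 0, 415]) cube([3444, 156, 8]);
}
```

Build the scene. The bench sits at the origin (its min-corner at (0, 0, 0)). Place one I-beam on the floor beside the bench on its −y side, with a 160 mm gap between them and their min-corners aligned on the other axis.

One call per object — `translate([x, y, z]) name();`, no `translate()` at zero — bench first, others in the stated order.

bench();
translate([0, -316, 0]) I_beam();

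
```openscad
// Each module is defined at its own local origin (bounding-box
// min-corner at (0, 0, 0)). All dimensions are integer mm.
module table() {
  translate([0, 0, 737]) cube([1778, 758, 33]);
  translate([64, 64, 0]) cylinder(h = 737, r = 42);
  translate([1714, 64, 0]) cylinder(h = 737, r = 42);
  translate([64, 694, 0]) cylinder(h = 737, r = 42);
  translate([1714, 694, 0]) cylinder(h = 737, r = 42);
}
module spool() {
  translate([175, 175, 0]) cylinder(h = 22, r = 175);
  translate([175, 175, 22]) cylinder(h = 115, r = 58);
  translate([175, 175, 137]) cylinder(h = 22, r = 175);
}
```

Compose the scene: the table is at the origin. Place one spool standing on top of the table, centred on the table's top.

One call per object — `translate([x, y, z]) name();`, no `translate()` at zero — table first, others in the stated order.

table();
translate([714, 204, 770]) spool();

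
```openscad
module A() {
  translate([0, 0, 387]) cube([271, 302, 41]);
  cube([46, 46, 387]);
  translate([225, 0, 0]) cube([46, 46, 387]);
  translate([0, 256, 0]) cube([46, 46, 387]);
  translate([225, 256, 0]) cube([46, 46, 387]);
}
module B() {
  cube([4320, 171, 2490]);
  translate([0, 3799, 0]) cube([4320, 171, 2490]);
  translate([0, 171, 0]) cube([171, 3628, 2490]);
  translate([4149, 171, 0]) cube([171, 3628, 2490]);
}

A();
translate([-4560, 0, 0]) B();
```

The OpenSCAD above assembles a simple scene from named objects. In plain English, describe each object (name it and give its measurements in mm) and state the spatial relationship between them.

A is a four-legged stool. The seat is a 271×302×41 mm slab whose top surface is at z = 428 mm; four square legs, each 46×46 mm in cross-section, run from the floor (z = 0) to the underside of the seat, each flush with a corner of the seat.

B is a box-shaped house frame (walls only): outside footprint 4320×3970 mm, wall height 2490 mm, wall thickness 171 mm. The two y-facing walls run the full x-width; the two x-facing walls fit between the inner faces of the y-facing walls.

The house frame is on the floor beside the stool on its −x side.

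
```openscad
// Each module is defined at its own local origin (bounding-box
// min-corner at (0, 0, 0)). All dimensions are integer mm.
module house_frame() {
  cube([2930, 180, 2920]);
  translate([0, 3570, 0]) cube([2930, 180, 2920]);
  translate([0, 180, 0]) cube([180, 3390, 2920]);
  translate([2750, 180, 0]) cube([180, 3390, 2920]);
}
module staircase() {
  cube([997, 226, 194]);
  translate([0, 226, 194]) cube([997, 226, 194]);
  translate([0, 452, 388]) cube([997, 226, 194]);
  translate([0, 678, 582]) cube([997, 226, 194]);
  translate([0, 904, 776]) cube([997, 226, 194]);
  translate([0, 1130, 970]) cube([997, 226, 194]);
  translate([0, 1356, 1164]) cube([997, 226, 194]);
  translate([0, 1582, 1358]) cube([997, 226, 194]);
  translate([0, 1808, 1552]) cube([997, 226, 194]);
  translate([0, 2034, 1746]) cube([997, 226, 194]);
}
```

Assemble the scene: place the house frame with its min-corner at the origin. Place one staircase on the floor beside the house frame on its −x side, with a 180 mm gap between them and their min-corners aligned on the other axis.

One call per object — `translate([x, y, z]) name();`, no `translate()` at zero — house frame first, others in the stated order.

house_frame();
translate([-1177, 0, 0]) staircase();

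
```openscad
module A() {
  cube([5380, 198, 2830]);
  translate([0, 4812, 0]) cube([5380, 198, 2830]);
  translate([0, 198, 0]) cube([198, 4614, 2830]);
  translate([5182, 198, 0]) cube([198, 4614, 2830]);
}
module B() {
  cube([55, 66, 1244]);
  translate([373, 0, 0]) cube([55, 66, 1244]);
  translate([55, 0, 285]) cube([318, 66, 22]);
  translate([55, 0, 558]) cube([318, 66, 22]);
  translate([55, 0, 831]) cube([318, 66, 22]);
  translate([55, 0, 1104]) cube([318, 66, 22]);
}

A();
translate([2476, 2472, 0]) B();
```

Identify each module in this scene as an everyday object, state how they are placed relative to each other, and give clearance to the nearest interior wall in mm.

A is a house frame. B is a ladder. The ladder sits inside the house frame, centred. The clearance to the nearest interior wall is 2274 mm.

Clearances: x = 2278, y = 2274; minimum 2274 mm.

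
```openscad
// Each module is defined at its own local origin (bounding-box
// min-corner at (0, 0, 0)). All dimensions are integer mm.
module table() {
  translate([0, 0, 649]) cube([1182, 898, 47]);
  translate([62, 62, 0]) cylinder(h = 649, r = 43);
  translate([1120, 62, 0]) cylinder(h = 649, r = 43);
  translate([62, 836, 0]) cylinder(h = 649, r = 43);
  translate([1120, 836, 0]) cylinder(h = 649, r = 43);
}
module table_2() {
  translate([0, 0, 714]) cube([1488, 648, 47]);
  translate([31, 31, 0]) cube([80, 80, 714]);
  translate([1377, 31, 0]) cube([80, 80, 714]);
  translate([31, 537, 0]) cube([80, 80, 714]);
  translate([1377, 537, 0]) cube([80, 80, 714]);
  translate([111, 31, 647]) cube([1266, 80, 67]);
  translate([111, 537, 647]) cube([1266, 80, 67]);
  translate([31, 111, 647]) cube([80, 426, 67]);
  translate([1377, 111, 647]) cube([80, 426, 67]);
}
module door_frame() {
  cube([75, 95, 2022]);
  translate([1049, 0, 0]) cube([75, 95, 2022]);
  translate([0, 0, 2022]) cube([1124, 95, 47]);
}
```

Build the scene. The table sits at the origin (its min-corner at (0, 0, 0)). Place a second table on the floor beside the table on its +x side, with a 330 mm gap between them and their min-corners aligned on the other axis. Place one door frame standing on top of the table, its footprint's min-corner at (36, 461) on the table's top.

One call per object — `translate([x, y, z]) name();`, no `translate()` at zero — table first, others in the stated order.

table();
translate([1512, 0, 0]) table_2();
translate([36, 461, 696]) door_frame();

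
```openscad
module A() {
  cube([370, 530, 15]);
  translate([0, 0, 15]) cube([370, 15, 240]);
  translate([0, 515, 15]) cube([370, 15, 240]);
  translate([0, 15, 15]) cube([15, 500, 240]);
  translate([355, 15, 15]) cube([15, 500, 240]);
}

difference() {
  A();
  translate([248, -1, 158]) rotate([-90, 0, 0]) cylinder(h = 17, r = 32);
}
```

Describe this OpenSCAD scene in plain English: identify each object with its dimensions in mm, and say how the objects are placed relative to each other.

A is an open storage box with external size 370×530×255 mm and wall thickness 15 mm (the base is also 15 mm thick). The base covers the whole footprint; the four walls stand on the base, with the y-facing walls full-width and the x-facing walls fitting between their inner faces.

The open box has a circular hole of radius 32 mm through its front wall, centred at (x = 248, z = 158).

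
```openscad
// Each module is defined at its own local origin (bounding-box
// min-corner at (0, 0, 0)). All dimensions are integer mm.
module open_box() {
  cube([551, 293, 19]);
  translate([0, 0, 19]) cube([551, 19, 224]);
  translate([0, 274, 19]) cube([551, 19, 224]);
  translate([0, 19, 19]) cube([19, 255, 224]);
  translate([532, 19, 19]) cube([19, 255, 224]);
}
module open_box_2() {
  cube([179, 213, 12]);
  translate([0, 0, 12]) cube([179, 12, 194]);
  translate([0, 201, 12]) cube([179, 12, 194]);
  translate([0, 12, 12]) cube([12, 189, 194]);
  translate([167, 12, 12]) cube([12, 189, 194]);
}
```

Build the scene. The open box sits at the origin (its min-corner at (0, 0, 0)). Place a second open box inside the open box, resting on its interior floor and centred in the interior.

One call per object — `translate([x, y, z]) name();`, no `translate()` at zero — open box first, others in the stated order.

open_box();
translate([186, 40, 19]) open_box_2();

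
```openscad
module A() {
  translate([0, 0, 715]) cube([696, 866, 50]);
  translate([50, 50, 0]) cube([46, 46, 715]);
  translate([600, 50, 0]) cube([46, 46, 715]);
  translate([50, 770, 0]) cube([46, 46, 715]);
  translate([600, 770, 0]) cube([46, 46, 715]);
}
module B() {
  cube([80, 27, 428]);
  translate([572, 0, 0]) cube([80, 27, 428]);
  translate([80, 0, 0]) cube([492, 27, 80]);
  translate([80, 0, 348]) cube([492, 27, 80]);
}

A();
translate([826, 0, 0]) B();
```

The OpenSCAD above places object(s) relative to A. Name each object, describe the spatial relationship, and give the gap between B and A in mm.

A is a table. B is a picture frame. The picture frame is on the floor beside the table on its +x side. The gap between the picture frame and the table is 130 mm.

The picture frame's nearest face is 130 mm from the table's +x face.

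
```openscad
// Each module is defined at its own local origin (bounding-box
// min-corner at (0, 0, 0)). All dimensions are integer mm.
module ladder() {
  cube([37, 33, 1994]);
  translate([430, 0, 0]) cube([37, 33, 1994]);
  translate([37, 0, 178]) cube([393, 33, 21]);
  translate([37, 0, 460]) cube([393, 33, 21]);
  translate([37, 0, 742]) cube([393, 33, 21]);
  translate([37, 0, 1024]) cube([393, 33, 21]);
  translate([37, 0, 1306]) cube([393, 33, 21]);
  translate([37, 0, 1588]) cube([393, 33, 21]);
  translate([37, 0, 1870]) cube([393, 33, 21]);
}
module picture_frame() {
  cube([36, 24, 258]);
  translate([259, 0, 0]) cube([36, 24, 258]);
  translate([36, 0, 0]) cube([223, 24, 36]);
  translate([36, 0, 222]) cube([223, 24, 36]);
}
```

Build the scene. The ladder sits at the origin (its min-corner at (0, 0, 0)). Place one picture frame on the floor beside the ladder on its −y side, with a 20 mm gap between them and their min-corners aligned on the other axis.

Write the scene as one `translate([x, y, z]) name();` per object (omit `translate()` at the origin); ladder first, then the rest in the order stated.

ladder();
translate([0, -44, 0]) picture_frame();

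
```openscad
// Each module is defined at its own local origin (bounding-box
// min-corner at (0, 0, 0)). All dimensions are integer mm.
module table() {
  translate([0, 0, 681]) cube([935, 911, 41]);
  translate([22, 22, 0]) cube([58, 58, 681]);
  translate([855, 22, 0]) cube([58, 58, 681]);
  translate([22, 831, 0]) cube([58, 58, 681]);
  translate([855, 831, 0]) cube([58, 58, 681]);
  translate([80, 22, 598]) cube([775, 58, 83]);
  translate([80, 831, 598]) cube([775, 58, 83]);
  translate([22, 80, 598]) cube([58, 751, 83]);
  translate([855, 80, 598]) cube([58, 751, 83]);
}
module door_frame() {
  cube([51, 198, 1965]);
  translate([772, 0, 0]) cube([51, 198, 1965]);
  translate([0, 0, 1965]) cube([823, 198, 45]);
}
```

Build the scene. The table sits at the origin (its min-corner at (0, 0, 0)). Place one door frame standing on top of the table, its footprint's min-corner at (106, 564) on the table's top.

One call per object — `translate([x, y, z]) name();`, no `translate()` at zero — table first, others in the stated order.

table();
translate([106, 564, 722]) door_frame();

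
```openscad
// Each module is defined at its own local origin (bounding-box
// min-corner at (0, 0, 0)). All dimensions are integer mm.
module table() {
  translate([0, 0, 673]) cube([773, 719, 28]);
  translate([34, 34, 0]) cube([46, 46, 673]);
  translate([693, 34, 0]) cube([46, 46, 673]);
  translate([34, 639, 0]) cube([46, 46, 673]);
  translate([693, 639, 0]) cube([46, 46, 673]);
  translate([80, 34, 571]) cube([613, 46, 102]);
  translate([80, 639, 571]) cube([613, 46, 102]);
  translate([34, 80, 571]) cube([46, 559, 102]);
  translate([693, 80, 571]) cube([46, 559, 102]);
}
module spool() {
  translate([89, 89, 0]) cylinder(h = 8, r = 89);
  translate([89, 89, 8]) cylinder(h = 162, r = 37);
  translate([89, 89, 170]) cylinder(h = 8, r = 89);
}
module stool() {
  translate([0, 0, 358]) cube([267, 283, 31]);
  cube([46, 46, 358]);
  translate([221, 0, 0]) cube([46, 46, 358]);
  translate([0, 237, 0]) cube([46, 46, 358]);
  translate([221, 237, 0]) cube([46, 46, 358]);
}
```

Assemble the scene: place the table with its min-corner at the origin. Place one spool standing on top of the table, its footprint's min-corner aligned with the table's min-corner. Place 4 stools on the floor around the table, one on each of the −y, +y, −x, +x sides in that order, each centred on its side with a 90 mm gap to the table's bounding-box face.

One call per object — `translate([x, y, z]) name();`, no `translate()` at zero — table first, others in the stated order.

table();
translate([0, 0, 701]) spool();
translate([253, -373, 0]) stool();
translate([253, 809, 0]) stool();
translate([-357, 218, 0]) stool();
translate([863, 218, 0]) stool();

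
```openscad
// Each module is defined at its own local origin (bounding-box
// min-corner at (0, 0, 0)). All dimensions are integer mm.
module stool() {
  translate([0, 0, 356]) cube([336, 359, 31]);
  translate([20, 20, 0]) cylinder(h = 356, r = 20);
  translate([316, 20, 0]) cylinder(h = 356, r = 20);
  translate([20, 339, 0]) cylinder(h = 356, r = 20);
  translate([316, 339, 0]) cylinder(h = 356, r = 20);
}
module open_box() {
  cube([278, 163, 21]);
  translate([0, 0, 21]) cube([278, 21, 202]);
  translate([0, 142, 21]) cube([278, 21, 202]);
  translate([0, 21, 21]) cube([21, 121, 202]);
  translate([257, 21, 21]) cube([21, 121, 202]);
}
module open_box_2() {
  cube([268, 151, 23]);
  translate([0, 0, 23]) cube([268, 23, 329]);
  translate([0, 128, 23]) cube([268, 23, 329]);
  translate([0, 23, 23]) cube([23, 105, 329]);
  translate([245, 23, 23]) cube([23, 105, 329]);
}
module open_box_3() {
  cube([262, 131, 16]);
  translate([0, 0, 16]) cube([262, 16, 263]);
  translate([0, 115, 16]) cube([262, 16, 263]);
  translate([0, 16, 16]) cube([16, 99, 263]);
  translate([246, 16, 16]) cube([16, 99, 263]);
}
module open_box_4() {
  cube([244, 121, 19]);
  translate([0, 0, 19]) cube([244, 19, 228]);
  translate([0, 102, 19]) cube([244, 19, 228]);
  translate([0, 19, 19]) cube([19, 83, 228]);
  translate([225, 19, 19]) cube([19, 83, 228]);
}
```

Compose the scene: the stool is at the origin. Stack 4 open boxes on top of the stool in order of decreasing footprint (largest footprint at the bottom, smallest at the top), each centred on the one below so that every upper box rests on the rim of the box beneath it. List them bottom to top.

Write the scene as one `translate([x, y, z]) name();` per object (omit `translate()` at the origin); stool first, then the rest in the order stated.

stool();
translate([29, 98, 387]) open_box();
translate([34, 104, 610]) open_box_2();
translate([37, 114, 962]) open_box_3();
translate([46, 119, 1241]) open_box_4();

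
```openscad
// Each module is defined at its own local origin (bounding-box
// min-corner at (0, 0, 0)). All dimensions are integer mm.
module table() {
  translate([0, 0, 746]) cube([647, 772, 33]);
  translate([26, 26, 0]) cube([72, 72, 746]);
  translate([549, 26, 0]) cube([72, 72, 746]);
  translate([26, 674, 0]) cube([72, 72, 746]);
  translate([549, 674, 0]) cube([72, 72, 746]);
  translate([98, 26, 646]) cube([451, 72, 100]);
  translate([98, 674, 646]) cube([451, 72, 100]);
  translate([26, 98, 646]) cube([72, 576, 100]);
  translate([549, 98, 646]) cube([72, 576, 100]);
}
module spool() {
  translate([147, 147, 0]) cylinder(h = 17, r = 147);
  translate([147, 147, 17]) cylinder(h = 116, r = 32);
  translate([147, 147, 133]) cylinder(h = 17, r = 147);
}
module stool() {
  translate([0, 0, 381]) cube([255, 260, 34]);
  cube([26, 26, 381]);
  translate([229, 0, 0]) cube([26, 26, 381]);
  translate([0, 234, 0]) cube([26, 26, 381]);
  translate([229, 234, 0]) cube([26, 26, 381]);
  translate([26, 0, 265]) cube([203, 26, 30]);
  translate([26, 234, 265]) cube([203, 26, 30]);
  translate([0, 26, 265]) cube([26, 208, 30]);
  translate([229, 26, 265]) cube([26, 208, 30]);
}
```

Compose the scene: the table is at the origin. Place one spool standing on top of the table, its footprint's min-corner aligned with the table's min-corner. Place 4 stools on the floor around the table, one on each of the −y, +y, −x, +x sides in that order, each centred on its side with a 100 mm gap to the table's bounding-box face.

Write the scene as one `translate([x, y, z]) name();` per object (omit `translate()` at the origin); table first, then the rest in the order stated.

table();
translate([0, 0, 779]) spool();
translate([196, -360, 0]) stool();
translate([196, 872, 0]) stool();
translate([-355, 256, 0]) stool();
translate([747, 256, 0]) stool();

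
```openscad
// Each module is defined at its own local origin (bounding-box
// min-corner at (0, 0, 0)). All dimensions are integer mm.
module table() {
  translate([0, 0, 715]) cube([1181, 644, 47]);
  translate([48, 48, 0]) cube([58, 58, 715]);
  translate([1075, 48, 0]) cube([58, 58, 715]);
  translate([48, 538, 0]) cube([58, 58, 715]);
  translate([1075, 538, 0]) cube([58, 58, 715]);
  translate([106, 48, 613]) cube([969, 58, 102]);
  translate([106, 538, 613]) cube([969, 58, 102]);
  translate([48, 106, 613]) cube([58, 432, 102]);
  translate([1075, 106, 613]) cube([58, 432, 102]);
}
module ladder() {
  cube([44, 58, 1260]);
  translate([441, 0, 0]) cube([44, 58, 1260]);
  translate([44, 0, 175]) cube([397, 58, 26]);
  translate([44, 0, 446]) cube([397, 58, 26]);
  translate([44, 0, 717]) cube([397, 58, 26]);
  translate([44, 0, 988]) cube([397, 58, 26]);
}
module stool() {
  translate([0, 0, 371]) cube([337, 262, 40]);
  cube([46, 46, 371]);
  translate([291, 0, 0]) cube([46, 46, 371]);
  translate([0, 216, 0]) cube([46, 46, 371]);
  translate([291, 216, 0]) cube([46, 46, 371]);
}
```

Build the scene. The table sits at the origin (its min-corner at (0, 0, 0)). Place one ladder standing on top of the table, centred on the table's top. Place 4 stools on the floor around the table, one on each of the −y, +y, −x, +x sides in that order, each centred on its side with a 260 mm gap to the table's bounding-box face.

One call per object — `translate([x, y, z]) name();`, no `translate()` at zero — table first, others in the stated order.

table();
translate([348, 293, 762]) ladder();
translate([422, -522, 0]) stool();
translate([422, 904, 0]) stool();
translate([-597, 191, 0]) stool();
translate([1441, 191, 0]) stool();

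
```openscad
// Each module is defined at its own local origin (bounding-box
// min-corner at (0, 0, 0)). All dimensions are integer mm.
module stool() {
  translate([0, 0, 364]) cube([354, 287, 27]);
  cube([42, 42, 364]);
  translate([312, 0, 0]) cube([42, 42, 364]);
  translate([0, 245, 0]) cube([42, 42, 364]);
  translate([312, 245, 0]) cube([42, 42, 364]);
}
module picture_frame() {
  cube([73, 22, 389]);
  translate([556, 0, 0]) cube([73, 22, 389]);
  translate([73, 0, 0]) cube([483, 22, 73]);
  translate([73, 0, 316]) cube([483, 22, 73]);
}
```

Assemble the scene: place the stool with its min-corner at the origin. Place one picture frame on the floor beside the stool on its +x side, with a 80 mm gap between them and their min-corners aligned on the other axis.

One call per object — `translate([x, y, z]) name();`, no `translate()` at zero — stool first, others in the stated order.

stool();
translate([434, 0, 0]) picture_frame();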